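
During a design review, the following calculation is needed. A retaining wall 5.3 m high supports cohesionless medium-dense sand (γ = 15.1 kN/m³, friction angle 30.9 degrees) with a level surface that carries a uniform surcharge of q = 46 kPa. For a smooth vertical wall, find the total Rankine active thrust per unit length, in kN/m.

K_a = tan²(45° − φ/2) = 0.3214.
Soil triangle: ½ K_a γ H² = 0.5×0.3214×15.1×5.3² = 68.16 kN/m.
Surcharge rectangle: K_a q H = 0.3214×46×5.3 = 78.36 kN/m.
Total = 68.16 + 78.36 = 146.5 kN/m.

147 kN/m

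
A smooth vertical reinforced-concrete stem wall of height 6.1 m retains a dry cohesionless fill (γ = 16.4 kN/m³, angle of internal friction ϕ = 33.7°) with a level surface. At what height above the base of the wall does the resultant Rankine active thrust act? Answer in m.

2.03 m

K_a = 0.2863.
The pressure distribution is triangular, so the resultant acts at H/3 above the base = 6.1/3 = 2.033 m.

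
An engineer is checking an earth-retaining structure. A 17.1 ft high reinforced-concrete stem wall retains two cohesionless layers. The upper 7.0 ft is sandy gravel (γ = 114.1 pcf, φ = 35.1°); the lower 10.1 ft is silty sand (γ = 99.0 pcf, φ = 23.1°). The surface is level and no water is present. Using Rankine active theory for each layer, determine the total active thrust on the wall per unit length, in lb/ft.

6480 lb/ft

K_a1 = tan²(45°−35.1°/2) = 0.2698; K_a2 = tan²(45°−23.1°/2) = 0.4364.
Layer 1: σ at base = K_a1 γ₁ h₁ = 215.5 psf; P₁ = ½×215.5×7.0 = 754.3.
Layer 2: σ_v at top = γ₁h₁ = 798.7; σ_h top = K_a2×798.7 = 348.6; σ_h base = K_a2×(798.7+99.0×10.1) = 785.0.
P₂ = ½(348.6+785.0)×10.1 = 5724. Total P_a = 754.3+5724 = 6479 lb/ft.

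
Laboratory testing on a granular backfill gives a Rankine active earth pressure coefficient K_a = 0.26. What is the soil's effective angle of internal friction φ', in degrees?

K_a = tan²(45° − φ/2) ⇒ 45° − φ/2 = arctan(√0.26) = 27.02°.
φ = 2(45° − 27.02°) = 35.97°.

36.0°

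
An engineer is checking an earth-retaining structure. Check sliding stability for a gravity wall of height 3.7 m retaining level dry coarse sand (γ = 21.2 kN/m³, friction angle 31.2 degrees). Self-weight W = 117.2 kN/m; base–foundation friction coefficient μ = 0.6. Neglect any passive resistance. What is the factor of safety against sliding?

K_a = tan²(45° − 31.2°/2) = 0.3175.
P_a = ½K_aγH² = 0.5×0.3175×21.2×3.7² = 46.07 kN/m, acting at H/3 = 1.233 m above the base.
FS_sliding = μW / P_a = 0.6×117.2 / 46.07 = 1.526.

1.53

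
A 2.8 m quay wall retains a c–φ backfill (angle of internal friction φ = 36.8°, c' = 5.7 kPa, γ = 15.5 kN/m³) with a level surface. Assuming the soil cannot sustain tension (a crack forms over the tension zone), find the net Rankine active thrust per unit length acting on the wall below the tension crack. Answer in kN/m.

3.44 kN/m

K_a = 0.2508; √K_a = 0.5008.
Tension-crack depth z_c = 2c/(γ√K_a) = 2×5.7/(15.5×0.5008) = 1.469 m.
σ_a at base = K_a γ H − 2c√K_a = 0.2508×15.5×2.8 − 2×5.7×0.5008 = 5.174 kPa.
P_a = ½ × 5.174 × (H − z_c) = 0.5×5.174×1.331 = 3.444 kN/m.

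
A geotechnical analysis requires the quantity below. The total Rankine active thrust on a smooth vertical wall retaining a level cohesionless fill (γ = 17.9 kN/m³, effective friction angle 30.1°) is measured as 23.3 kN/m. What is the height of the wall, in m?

K_a = 0.3320. P_a = ½ K_a γ H² ⇒ H = √(2P_a/(K_a γ)).
H = √(2×23.3/(0.3320×17.9)) = 2.800 m.

2.80 m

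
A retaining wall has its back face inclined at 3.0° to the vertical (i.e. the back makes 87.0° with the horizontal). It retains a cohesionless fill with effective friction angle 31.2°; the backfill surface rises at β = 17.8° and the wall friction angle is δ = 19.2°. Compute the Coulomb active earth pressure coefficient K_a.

K_a = sin²(α+φ) / [sin²α · sin(α−δ) · (1 + √{sin(φ+δ)sin(φ−β) / (sin(α−δ)sin(α+β))})²].
With α = 87.0°, φ = 31.2°, δ = 19.2°, β = 17.8°: K_a = 0.4020.

0.402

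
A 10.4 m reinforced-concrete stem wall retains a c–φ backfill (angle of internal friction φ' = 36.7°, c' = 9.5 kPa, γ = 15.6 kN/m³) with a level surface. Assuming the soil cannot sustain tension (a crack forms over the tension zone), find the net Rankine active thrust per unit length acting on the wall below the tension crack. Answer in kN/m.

K_a = 0.2519; √K_a = 0.5019.
Tension-crack depth z_c = 2c/(γ√K_a) = 2×9.5/(15.6×0.5019) = 2.427 m.
σ_a at base = K_a γ H − 2c√K_a = 0.2519×15.6×10.4 − 2×9.5×0.5019 = 31.33 kPa.
P_a = ½ × 31.33 × (H − z_c) = 0.5×31.33×7.973 = 124.9 kN/m.

125 kN/m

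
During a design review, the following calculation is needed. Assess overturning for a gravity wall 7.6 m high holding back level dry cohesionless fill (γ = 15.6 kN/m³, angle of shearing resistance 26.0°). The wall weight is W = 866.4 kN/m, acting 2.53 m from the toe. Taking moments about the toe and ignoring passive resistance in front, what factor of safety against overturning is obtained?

K_a = tan²(45° − 26.0°/2) = 0.3905.
P_a = ½K_aγH² = 0.5×0.3905×15.6×7.6² = 175.9 kN/m, acting at H/3 = 2.533 m above the base.
Overturning moment M_o = P_a × H/3 = 175.9 × 2.533 = 445.6.
Resisting moment M_r = W × 2.53 = 866.4 × 2.53 = 2192.
FS_overturning = M_r/M_o = 2192/445.6 = 4.919.

4.92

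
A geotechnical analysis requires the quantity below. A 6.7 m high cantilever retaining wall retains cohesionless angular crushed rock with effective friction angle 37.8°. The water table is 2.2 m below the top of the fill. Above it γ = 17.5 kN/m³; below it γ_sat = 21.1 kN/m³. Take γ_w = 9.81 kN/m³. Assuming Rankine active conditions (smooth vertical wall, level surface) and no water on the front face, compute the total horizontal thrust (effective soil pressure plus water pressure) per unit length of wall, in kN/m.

179 kN/m

K_a = tan²(45° − φ/2) = 0.2400.
γ' = 21.1 − 9.81 = 11.29 kN/m³. Depth below WT = 4.5 m.
σ'_h at WT = K_a γ d_w = 9.240 kPa; at base = 9.240 + K_a γ' × 4.5 = 21.43 kPa.
P₁ (0–2.2 m) = ½×9.240×2.2 = 10.16. P₂ (2.2–6.7 m) = ½(9.240+21.43)×4.5 = 69.01.
P_w = ½ γ_w h₂² = 0.5×9.81×4.5² = 99.33. Total = 10.16+69.01+99.33 = 178.5 kN/m.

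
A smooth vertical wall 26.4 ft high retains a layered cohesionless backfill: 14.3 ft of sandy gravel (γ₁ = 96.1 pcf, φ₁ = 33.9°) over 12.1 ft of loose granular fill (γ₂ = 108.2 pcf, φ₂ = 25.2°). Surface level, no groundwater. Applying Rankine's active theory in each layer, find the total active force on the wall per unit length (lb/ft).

K_a1 = tan²(45°−33.9°/2) = 0.2839; K_a2 = tan²(45°−25.2°/2) = 0.4027.
Layer 1: σ at base = K_a1 γ₁ h₁ = 390.2 psf; P₁ = ½×390.2×14.3 = 2790.
Layer 2: σ_v at top = γ₁h₁ = 1374; σ_h top = K_a2×1374 = 553.5; σ_h base = K_a2×(1374+108.2×12.1) = 1081.
P₂ = ½(553.5+1081)×12.1 = 9887. Total P_a = 2790+9887 = 12680 lb/ft.

12700 lb/ft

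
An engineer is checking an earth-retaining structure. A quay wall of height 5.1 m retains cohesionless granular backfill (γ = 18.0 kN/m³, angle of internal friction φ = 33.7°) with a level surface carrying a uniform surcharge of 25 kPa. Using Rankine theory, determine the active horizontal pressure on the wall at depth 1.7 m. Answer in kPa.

K_a = (1 − sin φ)/(1 + sin φ) = 0.2863.
σ_v = γz + q = 18.0 × 1.7 + 25 = 55.60 kPa.
σ_h = K_a σ_v = 0.2863 × 55.60 = 15.92 kPa.

15.9 kPa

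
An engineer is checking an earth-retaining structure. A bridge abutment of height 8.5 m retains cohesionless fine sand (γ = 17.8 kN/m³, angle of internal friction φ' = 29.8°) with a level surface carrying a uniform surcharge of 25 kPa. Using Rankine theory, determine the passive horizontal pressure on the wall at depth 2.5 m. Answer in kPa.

K_p = (1 + sin φ)/(1 − sin φ) = 2.976.
σ_v = γz + q = 17.8 × 2.5 + 25 = 69.50 kPa.
σ_h = K_p σ_v = 2.976 × 69.50 = 206.8 kPa.

207 kPa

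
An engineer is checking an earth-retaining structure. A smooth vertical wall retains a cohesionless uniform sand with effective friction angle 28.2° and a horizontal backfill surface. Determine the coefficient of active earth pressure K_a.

0.358

K_a = tan²(45° − φ/2) = tan²(30.90°) = 0.3582.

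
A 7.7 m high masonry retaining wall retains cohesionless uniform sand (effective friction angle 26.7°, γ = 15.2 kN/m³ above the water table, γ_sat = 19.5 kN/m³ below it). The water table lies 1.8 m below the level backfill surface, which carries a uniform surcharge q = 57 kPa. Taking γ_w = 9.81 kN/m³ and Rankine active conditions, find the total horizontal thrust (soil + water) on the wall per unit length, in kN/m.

472 kN/m

K_a = tan²(45° − φ/2) = 0.3800.
γ' = 19.5 − 9.81 = 9.690 kN/m³. h₂ = H − d_w = 5.9 m.
σ'_h: at surface K_a·q = 21.66; at WT K_a(q+γd_w) = 32.05; at base K_a(q+γd_w+γ'h₂) = 53.78 kPa.
P₁ = ½(21.66+32.05)×1.8 = 48.34; P₂ = ½(32.05+53.78)×5.9 = 253.2; P_w = ½γ_w h₂² = 170.7.
Total = 48.34+253.2+170.7 = 472.3 kN/m.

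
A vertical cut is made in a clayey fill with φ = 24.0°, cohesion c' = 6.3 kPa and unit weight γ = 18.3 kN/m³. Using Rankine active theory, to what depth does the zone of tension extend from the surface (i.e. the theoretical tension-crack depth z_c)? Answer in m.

1.06 m

K_a = tan²(45° − 24.0°/2) = 0.4217; √K_a = 0.6494.
The active pressure is zero where K_a γ z = 2c√K_a, so z_c = 2c/(γ√K_a) = 2×6.3/(18.3×0.6494) = 1.060 m.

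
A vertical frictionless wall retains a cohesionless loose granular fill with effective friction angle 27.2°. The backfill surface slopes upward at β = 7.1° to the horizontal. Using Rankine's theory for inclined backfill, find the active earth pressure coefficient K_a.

0.383

K_a = cos β · (cos β − √(cos²β − cos²φ)) / (cos β + √(cos²β − cos²φ)).
cos β = 0.9923, cos φ = 0.8894, √(cos²β − cos²φ) = 0.4401.
K_a = 0.9923 × (0.9923 − 0.4401)/(0.9923 + 0.4401) = 0.3826.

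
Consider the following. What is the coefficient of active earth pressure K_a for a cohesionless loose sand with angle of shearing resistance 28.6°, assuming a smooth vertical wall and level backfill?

0.353

K_a = (1 − sin φ)/(1 + sin φ) = (1 − sin 28.6°)/(1 + sin 28.6°) = 0.3525.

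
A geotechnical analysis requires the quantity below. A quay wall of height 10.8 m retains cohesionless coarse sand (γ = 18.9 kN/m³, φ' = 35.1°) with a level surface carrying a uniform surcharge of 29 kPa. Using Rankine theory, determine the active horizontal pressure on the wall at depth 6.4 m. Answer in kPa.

40.5 kPa

K_a = (1 − sin φ)/(1 + sin φ) = 0.2698.
σ_v = γz + q = 18.9 × 6.4 + 29 = 150.0 kPa.
σ_h = K_a σ_v = 0.2698 × 150.0 = 40.46 kPa.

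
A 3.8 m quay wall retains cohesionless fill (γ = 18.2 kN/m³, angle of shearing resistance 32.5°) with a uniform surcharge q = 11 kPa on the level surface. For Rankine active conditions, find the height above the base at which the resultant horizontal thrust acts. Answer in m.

K_a = 0.3010.
Triangular part P₁ = ½K_aγH² = 39.55 at H/3 = 1.267 m; rectangular part P₂ = K_a q H = 12.58 at H/2 = 1.900 m.
ȳ = (P₁·1.267 + P₂·1.900)/(P₁+P₂) = 1.420 m.

1.42 m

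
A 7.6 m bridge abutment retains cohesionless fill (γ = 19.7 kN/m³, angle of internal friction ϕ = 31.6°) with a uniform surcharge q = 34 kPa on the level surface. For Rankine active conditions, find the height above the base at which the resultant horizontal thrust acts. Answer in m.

2.93 m

K_a = 0.3123.
Triangular part P₁ = ½K_aγH² = 177.7 at H/3 = 2.533 m; rectangular part P₂ = K_a q H = 80.71 at H/2 = 3.800 m.
ȳ = (P₁·2.533 + P₂·3.800)/(P₁+P₂) = 2.929 m.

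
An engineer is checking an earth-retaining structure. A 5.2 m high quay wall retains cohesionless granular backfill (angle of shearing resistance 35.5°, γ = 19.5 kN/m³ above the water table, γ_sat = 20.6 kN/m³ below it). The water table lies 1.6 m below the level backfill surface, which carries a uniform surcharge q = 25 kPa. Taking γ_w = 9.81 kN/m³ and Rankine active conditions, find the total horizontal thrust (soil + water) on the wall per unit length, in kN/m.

K_a = tan²(45° − φ/2) = 0.2653.
γ' = 20.6 − 9.81 = 10.79 kN/m³. h₂ = H − d_w = 3.6 m.
σ'_h: at surface K_a·q = 6.631; at WT K_a(q+γd_w) = 14.91; at base K_a(q+γd_w+γ'h₂) = 25.21 kPa.
P₁ = ½(6.631+14.91)×1.6 = 17.23; P₂ = ½(14.91+25.21)×3.6 = 72.21; P_w = ½γ_w h₂² = 63.57.
Total = 17.23+72.21+63.57 = 153.0 kN/m.

153 kN/m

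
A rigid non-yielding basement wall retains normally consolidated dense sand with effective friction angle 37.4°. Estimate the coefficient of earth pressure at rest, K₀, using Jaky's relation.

K₀ = 1 − sin φ' = 1 − sin 37.4° = 0.3926.

0.393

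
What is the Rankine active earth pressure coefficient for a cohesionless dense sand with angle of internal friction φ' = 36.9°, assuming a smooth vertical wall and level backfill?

0.250

K_a = tan²(45° − φ/2) = tan²(26.55°) = 0.2497.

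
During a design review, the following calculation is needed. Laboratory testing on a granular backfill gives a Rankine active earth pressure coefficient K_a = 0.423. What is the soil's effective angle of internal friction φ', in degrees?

23.9°

K_a = tan²(45° − φ/2) ⇒ 45° − φ/2 = arctan(√0.423) = 33.04°.
φ = 2(45° − 33.04°) = 23.92°.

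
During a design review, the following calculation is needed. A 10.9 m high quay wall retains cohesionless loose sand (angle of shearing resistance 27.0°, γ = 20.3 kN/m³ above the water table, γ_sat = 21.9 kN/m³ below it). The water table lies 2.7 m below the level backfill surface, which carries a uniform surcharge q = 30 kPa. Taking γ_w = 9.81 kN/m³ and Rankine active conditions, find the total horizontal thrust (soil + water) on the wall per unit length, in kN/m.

K_a = tan²(45° − φ/2) = 0.3755.
γ' = 21.9 − 9.81 = 12.09 kN/m³. h₂ = H − d_w = 8.2 m.
σ'_h: at surface K_a·q = 11.27; at WT K_a(q+γd_w) = 31.85; at base K_a(q+γd_w+γ'h₂) = 69.08 kPa.
P₁ = ½(11.27+31.85)×2.7 = 58.20; P₂ = ½(31.85+69.08)×8.2 = 413.8; P_w = ½γ_w h₂² = 329.8.
Total = 58.20+413.8+329.8 = 801.8 kN/m.

802 kN/m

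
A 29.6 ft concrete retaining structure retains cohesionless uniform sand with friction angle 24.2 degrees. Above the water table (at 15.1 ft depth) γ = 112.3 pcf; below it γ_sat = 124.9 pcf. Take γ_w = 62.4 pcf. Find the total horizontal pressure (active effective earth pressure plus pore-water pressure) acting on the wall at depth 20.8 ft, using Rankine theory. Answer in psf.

1210 psf

K_a = (1 − sin φ)/(1 + sin φ) = 0.4185.
γ' = 124.9 − 62.4 = 62.50 pcf.
Effective vertical stress at 20.8 ft: σ'_v = 112.3×15.1 + 62.50×5.70 = 2052 psf.
σ'_h = K_a σ'_v = 0.4185 × 2052 = 858.8 psf; u = γ_w × 5.70 = 355.7 psf.
Total σ_h = 858.8 + 355.7 = 1214 psf.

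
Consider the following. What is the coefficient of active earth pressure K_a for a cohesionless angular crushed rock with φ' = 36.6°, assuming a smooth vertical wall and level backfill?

K_a = tan²(45° − φ/2) = tan²(26.70°) = 0.2530.

0.253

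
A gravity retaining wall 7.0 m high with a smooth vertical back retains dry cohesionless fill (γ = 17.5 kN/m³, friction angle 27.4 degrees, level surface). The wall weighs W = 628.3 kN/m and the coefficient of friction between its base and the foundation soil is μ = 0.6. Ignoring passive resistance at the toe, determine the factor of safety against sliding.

K_a = tan²(45° − 27.4°/2) = 0.3697.
P_a = ½K_aγH² = 0.5×0.3697×17.5×7.0² = 158.5 kN/m, acting at H/3 = 2.333 m above the base.
FS_sliding = μW / P_a = 0.6×628.3 / 158.5 = 2.378.

2.38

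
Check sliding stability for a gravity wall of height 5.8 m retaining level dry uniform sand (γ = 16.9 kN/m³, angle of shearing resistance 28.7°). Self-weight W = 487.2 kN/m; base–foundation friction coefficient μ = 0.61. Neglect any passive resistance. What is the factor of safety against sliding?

2.98

K_a = tan²(45° − 28.7°/2) = 0.3511.
P_a = ½K_aγH² = 0.5×0.3511×16.9×5.8² = 99.82 kN/m, acting at H/3 = 1.933 m above the base.
FS_sliding = μW / P_a = 0.61×487.2 / 99.82 = 2.977.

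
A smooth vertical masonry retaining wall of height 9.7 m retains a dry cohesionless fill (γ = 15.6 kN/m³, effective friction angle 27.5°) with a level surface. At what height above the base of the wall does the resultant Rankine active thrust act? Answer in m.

K_a = 0.3682.
The pressure distribution is triangular, so the resultant acts at H/3 above the base = 9.7/3 = 3.233 m.

3.23 m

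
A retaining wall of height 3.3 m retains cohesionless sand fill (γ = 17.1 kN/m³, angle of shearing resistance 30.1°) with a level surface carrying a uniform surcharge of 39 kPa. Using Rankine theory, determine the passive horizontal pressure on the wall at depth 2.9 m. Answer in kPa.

K_p = (1 + sin φ)/(1 − sin φ) = 3.012.
σ_v = γz + q = 17.1 × 2.9 + 39 = 88.59 kPa.
σ_h = K_p σ_v = 3.012 × 88.59 = 266.8 kPa.

267 kPa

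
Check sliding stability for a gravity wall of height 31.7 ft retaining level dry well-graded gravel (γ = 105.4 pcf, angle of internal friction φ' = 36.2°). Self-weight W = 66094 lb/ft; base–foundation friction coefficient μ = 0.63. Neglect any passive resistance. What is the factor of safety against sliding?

K_a = tan²(45° − 36.2°/2) = 0.2574.
P_a = ½K_aγH² = 0.5×0.2574×105.4×31.7² = 13630 lb/ft, acting at H/3 = 10.57 ft above the base.
FS_sliding = μW / P_a = 0.63×66094 / 13630 = 3.055.

3.05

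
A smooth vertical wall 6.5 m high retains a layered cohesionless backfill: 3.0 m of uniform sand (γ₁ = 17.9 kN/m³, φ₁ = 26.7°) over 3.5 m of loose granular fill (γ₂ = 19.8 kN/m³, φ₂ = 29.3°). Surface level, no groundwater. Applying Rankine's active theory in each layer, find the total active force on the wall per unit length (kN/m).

K_a1 = tan²(45°−26.7°/2) = 0.3800; K_a2 = tan²(45°−29.3°/2) = 0.3428.
Layer 1: σ at base = K_a1 γ₁ h₁ = 20.40 kPa; P₁ = ½×20.40×3.0 = 30.61.
Layer 2: σ_v at top = γ₁h₁ = 53.70; σ_h top = K_a2×53.70 = 18.41; σ_h base = K_a2×(53.70+19.8×3.5) = 42.17.
P₂ = ½(18.41+42.17)×3.5 = 106.0. Total P_a = 30.61+106.0 = 136.6 kN/m.

137 kN/m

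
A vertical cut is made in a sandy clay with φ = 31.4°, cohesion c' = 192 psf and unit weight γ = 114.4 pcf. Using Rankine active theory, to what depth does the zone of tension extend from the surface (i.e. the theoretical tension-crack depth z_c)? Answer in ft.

K_a = tan²(45° − 31.4°/2) = 0.3149; √K_a = 0.5612.
The active pressure is zero where K_a γ z = 2c√K_a, so z_c = 2c/(γ√K_a) = 2×192/(114.4×0.5612) = 5.981 ft.

5.98 ft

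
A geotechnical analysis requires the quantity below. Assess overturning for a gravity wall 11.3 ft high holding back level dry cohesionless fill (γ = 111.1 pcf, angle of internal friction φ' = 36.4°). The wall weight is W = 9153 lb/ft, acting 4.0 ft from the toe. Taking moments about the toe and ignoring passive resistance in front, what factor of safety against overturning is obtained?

K_a = tan²(45° − 36.4°/2) = 0.2552.
P_a = ½K_aγH² = 0.5×0.2552×111.1×11.3² = 1810 lb/ft, acting at H/3 = 3.767 ft above the base.
Overturning moment M_o = P_a × H/3 = 1810 × 3.767 = 6817.
Resisting moment M_r = W × 4.0 = 9153 × 4.0 = 36610.
FS_overturning = M_r/M_o = 36610/6817 = 5.370.

5.37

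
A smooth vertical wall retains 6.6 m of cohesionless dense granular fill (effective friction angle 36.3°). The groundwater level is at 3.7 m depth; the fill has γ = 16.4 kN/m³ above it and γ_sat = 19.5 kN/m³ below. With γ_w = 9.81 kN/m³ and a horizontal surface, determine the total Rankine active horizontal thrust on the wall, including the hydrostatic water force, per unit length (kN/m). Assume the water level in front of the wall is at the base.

K_a = tan²(45° − φ/2) = 0.2563.
γ' = 19.5 − 9.81 = 9.690 kN/m³. Depth below WT = 2.9 m.
σ'_h at WT = K_a γ d_w = 15.55 kPa; at base = 15.55 + K_a γ' × 2.9 = 22.75 kPa.
P₁ (0–3.7 m) = ½×15.55×3.7 = 28.77. P₂ (3.7–6.6 m) = ½(15.55+22.75)×2.9 = 55.54.
P_w = ½ γ_w h₂² = 0.5×9.81×2.9² = 41.25. Total = 28.77+55.54+41.25 = 125.6 kN/m.

126 kN/m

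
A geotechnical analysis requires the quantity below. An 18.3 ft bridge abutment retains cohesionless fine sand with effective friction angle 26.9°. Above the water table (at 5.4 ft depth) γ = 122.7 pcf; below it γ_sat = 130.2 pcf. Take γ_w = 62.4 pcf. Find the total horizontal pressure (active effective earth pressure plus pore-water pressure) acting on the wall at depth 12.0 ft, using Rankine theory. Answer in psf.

830 psf

K_a = (1 − sin φ)/(1 + sin φ) = 0.3770.
γ' = 130.2 − 62.4 = 67.80 pcf.
Effective vertical stress at 12.0 ft: σ'_v = 122.7×5.4 + 67.80×6.60 = 1110 psf.
σ'_h = K_a σ'_v = 0.3770 × 1110 = 418.5 psf; u = γ_w × 6.60 = 411.8 psf.
Total σ_h = 418.5 + 411.8 = 830.3 psf.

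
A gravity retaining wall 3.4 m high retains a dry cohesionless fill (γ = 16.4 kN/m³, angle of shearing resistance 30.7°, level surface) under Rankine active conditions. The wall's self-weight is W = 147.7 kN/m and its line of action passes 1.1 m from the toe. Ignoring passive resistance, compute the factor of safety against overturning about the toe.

K_a = tan²(45° − 30.7°/2) = 0.3240.
P_a = ½K_aγH² = 0.5×0.3240×16.4×3.4² = 30.72 kN/m, acting at H/3 = 1.133 m above the base.
Overturning moment M_o = P_a × H/3 = 30.72 × 1.133 = 34.81.
Resisting moment M_r = W × 1.1 = 147.7 × 1.1 = 162.5.
FS_overturning = M_r/M_o = 162.5/34.81 = 4.667.

4.67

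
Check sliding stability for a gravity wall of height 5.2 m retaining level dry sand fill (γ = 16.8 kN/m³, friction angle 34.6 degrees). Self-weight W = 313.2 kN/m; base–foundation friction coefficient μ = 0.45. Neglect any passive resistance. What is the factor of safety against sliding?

K_a = tan²(45° − 34.6°/2) = 0.2756.
P_a = ½K_aγH² = 0.5×0.2756×16.8×5.2² = 62.61 kN/m, acting at H/3 = 1.733 m above the base.
FS_sliding = μW / P_a = 0.45×313.2 / 62.61 = 2.251.

2.25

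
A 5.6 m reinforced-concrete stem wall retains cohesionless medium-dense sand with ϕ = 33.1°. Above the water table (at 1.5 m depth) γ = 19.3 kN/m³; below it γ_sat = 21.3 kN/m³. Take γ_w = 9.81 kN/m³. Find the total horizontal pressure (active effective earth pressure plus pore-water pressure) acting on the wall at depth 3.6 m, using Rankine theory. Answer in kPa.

36.2 kPa

K_a = (1 − sin φ)/(1 + sin φ) = 0.2936.
γ' = 21.3 − 9.81 = 11.49 kN/m³.
Effective vertical stress at 3.6 m: σ'_v = 19.3×1.5 + 11.49×2.10 = 53.08 kPa.
σ'_h = K_a σ'_v = 0.2936 × 53.08 = 15.58 kPa; u = γ_w × 2.10 = 20.60 kPa.
Total σ_h = 15.58 + 20.60 = 36.18 kPa.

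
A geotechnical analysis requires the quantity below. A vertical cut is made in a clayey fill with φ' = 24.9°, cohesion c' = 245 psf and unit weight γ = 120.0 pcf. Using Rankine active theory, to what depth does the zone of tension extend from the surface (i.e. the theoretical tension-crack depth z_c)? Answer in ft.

K_a = tan²(45° − 24.9°/2) = 0.4074; √K_a = 0.6383.
The active pressure is zero where K_a γ z = 2c√K_a, so z_c = 2c/(γ√K_a) = 2×245/(120.0×0.6383) = 6.397 ft.

6.40 ft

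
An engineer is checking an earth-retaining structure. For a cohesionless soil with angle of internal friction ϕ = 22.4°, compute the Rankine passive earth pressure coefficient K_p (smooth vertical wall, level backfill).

K_p = (1 + sin φ)/(1 − sin φ) = tan²(45° + 22.4°/2) = 2.231.

2.23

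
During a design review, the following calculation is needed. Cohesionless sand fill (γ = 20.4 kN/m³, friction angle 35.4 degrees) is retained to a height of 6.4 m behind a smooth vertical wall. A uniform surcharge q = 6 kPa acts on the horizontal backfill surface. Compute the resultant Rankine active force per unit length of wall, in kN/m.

K_a = tan²(45° − φ/2) = 0.2664.
Soil triangle: ½ K_a γ H² = 0.5×0.2664×20.4×6.4² = 111.3 kN/m.
Surcharge rectangle: K_a q H = 0.2664×6×6.4 = 10.23 kN/m.
Total = 111.3 + 10.23 = 121.5 kN/m.

122 kN/m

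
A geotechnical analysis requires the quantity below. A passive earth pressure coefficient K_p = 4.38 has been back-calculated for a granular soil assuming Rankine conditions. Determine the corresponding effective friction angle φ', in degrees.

38.9°

K_p = (1+sin φ)/(1−sin φ) ⇒ sin φ = (K_p − 1)/(K_p + 1) = 0.6283.
φ = arcsin(0.6283) = 38.92°.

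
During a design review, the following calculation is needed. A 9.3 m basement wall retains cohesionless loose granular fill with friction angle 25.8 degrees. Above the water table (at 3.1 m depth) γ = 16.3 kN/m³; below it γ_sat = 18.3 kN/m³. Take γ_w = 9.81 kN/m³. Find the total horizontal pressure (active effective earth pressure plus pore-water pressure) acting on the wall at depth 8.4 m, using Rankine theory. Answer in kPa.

89.6 kPa

K_a = (1 − sin φ)/(1 + sin φ) = 0.3935.
γ' = 18.3 − 9.81 = 8.490 kN/m³.
Effective vertical stress at 8.4 m: σ'_v = 16.3×3.1 + 8.490×5.30 = 95.53 kPa.
σ'_h = K_a σ'_v = 0.3935 × 95.53 = 37.59 kPa; u = γ_w × 5.30 = 51.99 kPa.
Total σ_h = 37.59 + 51.99 = 89.58 kPa.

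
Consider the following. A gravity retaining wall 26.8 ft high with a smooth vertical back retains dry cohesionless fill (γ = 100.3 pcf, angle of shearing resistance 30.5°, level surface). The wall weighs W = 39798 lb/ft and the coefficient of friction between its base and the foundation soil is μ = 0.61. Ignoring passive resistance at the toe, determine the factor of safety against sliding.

K_a = tan²(45° − 30.5°/2) = 0.3267.
P_a = ½K_aγH² = 0.5×0.3267×100.3×26.8² = 11770 lb/ft, acting at H/3 = 8.933 ft above the base.
FS_sliding = μW / P_a = 0.61×39798 / 11770 = 2.063.

2.06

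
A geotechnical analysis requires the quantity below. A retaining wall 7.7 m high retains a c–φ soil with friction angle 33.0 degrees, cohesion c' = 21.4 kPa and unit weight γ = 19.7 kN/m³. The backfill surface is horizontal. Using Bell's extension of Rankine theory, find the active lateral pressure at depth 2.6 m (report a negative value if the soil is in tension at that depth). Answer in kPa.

-8.14 kPa

K_a = (1 − sin φ)/(1 + sin φ) = 0.2948.
σ_a = K_a γ z − 2c√K_a = 0.2948×19.7×2.6 − 2×21.4×0.5430 = -8.139 kPa.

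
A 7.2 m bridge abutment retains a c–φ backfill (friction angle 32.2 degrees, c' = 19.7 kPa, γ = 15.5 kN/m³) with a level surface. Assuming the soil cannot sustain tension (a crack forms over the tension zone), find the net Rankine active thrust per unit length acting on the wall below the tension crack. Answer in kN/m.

15.9 kN/m

K_a = 0.3047; √K_a = 0.5520.
Tension-crack depth z_c = 2c/(γ√K_a) = 2×19.7/(15.5×0.5520) = 4.605 m.
σ_a at base = K_a γ H − 2c√K_a = 0.3047×15.5×7.2 − 2×19.7×0.5520 = 12.26 kPa.
P_a = ½ × 12.26 × (H − z_c) = 0.5×12.26×2.595 = 15.91 kN/m.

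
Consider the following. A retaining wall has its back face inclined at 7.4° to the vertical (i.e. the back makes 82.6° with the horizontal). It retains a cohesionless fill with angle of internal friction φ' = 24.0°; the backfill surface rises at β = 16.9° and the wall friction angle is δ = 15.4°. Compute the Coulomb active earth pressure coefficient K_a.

K_a = sin²(α+φ) / [sin²α · sin(α−δ) · (1 + √{sin(φ+δ)sin(φ−β) / (sin(α−δ)sin(α+β))})²].
With α = 82.6°, φ = 24.0°, δ = 15.4°, β = 16.9°: K_a = 0.6052.

0.605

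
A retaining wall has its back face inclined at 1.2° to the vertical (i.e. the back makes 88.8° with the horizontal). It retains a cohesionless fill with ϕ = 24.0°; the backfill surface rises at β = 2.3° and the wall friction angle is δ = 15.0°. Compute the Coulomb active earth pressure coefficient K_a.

0.398

K_a = sin²(α+φ) / [sin²α · sin(α−δ) · (1 + √{sin(φ+δ)sin(φ−β) / (sin(α−δ)sin(α+β))})²].
With α = 88.8°, φ = 24.0°, δ = 15.0°, β = 2.3°: K_a = 0.3976.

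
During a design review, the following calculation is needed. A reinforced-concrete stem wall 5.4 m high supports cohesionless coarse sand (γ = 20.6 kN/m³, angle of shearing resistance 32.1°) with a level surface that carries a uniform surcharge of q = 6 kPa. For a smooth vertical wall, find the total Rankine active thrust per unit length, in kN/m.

102 kN/m

K_a = tan²(45° − φ/2) = 0.3060.
Soil triangle: ½ K_a γ H² = 0.5×0.3060×20.6×5.4² = 91.91 kN/m.
Surcharge rectangle: K_a q H = 0.3060×6×5.4 = 9.914 kN/m.
Total = 91.91 + 9.914 = 101.8 kN/m.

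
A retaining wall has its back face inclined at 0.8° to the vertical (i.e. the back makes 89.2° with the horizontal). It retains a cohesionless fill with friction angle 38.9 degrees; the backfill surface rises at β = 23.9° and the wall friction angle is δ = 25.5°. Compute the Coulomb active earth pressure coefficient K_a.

K_a = sin²(α+φ) / [sin²α · sin(α−δ) · (1 + √{sin(φ+δ)sin(φ−β) / (sin(α−δ)sin(α+β))})²].
With α = 89.2°, φ = 38.9°, δ = 25.5°, β = 23.9°: K_a = 0.2944.

0.294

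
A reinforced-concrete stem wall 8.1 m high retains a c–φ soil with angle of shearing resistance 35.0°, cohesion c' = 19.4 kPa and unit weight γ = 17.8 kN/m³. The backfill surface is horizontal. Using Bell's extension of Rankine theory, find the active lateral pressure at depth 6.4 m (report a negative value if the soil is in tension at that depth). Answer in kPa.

K_a = (1 − sin φ)/(1 + sin φ) = 0.2710.
σ_a = K_a γ z − 2c√K_a = 0.2710×17.8×6.4 − 2×19.4×0.5206 = 10.67 kPa.

10.7 kPa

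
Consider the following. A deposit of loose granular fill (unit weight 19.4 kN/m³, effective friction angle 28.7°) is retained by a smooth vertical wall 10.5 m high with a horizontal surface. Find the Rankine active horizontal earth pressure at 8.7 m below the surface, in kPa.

K_a = (1 − sin φ)/(1 + sin φ) = 0.3511.
σ_h = K_a γ z = 0.3511 × 19.4 × 8.7 = 59.27 kPa.

59.3 kPa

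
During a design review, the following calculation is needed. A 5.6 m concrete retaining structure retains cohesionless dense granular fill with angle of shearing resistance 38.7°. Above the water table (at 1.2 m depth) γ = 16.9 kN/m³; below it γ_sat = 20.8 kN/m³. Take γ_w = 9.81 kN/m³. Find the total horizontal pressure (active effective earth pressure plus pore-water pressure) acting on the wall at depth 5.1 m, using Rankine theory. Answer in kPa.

K_a = (1 − sin φ)/(1 + sin φ) = 0.2306.
γ' = 20.8 − 9.81 = 10.99 kN/m³.
Effective vertical stress at 5.1 m: σ'_v = 16.9×1.2 + 10.99×3.90 = 63.14 kPa.
σ'_h = K_a σ'_v = 0.2306 × 63.14 = 14.56 kPa; u = γ_w × 3.90 = 38.26 kPa.
Total σ_h = 14.56 + 38.26 = 52.82 kPa.

52.8 kPa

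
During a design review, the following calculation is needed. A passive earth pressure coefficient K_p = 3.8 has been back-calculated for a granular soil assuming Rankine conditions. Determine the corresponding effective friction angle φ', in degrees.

K_p = (1+sin φ)/(1−sin φ) ⇒ sin φ = (K_p − 1)/(K_p + 1) = 0.5833.
φ = arcsin(0.5833) = 35.69°.

35.7°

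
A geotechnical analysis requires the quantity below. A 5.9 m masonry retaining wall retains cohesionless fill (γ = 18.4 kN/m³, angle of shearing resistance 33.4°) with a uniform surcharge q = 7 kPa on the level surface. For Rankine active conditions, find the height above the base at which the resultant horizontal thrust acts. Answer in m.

2.08 m

K_a = 0.2899.
Triangular part P₁ = ½K_aγH² = 92.85 at H/3 = 1.967 m; rectangular part P₂ = K_a q H = 11.97 at H/2 = 2.950 m.
ȳ = (P₁·1.967 + P₂·2.950)/(P₁+P₂) = 2.079 m.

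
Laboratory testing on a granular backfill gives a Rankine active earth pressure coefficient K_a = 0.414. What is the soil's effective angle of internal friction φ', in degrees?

24.5°

K_a = tan²(45° − φ/2) ⇒ 45° − φ/2 = arctan(√0.414) = 32.76°.
φ = 2(45° − 32.76°) = 24.48°.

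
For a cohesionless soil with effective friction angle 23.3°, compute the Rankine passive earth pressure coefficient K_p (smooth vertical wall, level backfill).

2.31

K_p = (1 + sin φ)/(1 − sin φ) = tan²(45° + 23.3°/2) = 2.309.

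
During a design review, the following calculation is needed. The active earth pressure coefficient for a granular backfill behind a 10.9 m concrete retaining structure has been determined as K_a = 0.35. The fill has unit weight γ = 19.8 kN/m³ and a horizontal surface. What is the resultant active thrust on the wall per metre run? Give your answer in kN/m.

P = ½ K_a γ H² = 0.5 × 0.35 × 19.8 × 10.9² = 411.7 kN/m.

412 kN/m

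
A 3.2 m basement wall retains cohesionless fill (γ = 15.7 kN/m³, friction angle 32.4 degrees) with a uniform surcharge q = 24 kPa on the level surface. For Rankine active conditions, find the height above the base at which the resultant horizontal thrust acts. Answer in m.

K_a = 0.3022.
Triangular part P₁ = ½K_aγH² = 24.29 at H/3 = 1.067 m; rectangular part P₂ = K_a q H = 23.21 at H/2 = 1.600 m.
ȳ = (P₁·1.067 + P₂·1.600)/(P₁+P₂) = 1.327 m.

1.33 m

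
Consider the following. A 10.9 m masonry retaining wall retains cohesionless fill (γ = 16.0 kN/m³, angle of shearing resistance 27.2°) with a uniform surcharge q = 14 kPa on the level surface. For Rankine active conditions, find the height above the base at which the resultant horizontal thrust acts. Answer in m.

K_a = 0.3726.
Triangular part P₁ = ½K_aγH² = 354.1 at H/3 = 3.633 m; rectangular part P₂ = K_a q H = 56.86 at H/2 = 5.450 m.
ȳ = (P₁·3.633 + P₂·5.450)/(P₁+P₂) = 3.885 m.

3.88 m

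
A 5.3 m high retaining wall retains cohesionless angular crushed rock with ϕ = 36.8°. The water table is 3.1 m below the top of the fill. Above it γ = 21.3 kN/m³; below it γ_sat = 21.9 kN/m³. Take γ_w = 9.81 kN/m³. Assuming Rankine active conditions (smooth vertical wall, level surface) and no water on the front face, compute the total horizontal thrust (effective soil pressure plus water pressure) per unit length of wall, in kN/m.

K_a = tan²(45° − φ/2) = 0.2508.
γ' = 21.9 − 9.81 = 12.09 kN/m³. Depth below WT = 2.2 m.
σ'_h at WT = K_a γ d_w = 16.56 kPa; at base = 16.56 + K_a γ' × 2.2 = 23.23 kPa.
P₁ (0–3.1 m) = ½×16.56×3.1 = 25.66. P₂ (3.1–5.3 m) = ½(16.56+23.23)×2.2 = 43.76.
P_w = ½ γ_w h₂² = 0.5×9.81×2.2² = 23.74. Total = 25.66+43.76+23.74 = 93.17 kN/m.

93.2 kN/m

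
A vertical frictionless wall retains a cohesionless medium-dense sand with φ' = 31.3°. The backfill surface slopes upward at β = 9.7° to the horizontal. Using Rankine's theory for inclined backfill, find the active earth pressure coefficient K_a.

0.330

K_a = cos β · (cos β − √(cos²β − cos²φ)) / (cos β + √(cos²β − cos²φ)).
cos β = 0.9857, cos φ = 0.8545, √(cos²β − cos²φ) = 0.4914.
K_a = 0.9857 × (0.9857 − 0.4914)/(0.9857 + 0.4914) = 0.3298.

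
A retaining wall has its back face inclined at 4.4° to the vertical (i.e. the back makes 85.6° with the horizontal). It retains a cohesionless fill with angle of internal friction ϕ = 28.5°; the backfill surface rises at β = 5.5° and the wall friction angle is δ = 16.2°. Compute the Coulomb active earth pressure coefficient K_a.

0.377

K_a = sin²(α+φ) / [sin²α · sin(α−δ) · (1 + √{sin(φ+δ)sin(φ−β) / (sin(α−δ)sin(α+β))})²].
With α = 85.6°, φ = 28.5°, δ = 16.2°, β = 5.5°: K_a = 0.3766.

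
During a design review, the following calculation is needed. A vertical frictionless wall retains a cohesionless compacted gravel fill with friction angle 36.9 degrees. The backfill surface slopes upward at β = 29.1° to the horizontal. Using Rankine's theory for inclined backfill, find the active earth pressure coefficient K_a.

K_a = cos β · (cos β − √(cos²β − cos²φ)) / (cos β + √(cos²β − cos²φ)).
cos β = 0.8738, cos φ = 0.7997, √(cos²β − cos²φ) = 0.3521.
K_a = 0.8738 × (0.8738 − 0.3521)/(0.8738 + 0.3521) = 0.3718.

0.372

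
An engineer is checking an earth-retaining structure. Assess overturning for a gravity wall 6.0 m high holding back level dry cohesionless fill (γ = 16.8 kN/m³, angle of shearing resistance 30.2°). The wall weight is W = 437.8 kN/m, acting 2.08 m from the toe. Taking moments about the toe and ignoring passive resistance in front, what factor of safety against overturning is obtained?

K_a = tan²(45° − 30.2°/2) = 0.3307.
P_a = ½K_aγH² = 0.5×0.3307×16.8×6.0² = 99.99 kN/m, acting at H/3 = 2.000 m above the base.
Overturning moment M_o = P_a × H/3 = 99.99 × 2.000 = 200.0.
Resisting moment M_r = W × 2.08 = 437.8 × 2.08 = 910.6.
FS_overturning = M_r/M_o = 910.6/200.0 = 4.554.

4.55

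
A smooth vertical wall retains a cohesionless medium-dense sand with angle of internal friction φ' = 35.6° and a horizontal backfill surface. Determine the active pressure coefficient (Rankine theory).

K_a = (1 − sin φ)/(1 + sin φ) = (1 − sin 35.6°)/(1 + sin 35.6°) = 0.2641.

0.264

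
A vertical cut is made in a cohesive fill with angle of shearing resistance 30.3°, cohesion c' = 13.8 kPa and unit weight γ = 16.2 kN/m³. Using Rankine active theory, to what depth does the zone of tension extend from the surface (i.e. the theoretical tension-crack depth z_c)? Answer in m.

2.97 m

K_a = tan²(45° − 30.3°/2) = 0.3293; √K_a = 0.5739.
The active pressure is zero where K_a γ z = 2c√K_a, so z_c = 2c/(γ√K_a) = 2×13.8/(16.2×0.5739) = 2.969 m.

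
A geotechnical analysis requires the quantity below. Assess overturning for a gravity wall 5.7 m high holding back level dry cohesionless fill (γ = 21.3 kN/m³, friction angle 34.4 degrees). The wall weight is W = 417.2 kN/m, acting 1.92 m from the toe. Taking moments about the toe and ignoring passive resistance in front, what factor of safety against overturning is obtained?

4.38

K_a = tan²(45° − 34.4°/2) = 0.2780.
P_a = ½K_aγH² = 0.5×0.2780×21.3×5.7² = 96.19 kN/m, acting at H/3 = 1.900 m above the base.
Overturning moment M_o = P_a × H/3 = 96.19 × 1.900 = 182.8.
Resisting moment M_r = W × 1.92 = 417.2 × 1.92 = 801.0.
FS_overturning = M_r/M_o = 801.0/182.8 = 4.383.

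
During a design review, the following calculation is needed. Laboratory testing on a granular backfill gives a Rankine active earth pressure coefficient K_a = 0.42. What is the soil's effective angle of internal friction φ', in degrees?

K_a = tan²(45° − φ/2) ⇒ 45° − φ/2 = arctan(√0.42) = 32.95°.
φ = 2(45° − 32.95°) = 24.11°.

24.1°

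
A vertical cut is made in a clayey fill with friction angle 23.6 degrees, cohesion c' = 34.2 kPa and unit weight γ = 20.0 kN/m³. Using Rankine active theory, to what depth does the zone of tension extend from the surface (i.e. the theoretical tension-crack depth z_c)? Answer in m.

K_a = tan²(45° − 23.6°/2) = 0.4282; √K_a = 0.6544.
The active pressure is zero where K_a γ z = 2c√K_a, so z_c = 2c/(γ√K_a) = 2×34.2/(20.0×0.6544) = 5.226 m.

5.23 m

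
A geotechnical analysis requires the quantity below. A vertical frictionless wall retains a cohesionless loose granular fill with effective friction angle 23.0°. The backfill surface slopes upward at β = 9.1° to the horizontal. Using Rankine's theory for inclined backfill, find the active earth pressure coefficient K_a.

0.463

K_a = cos β · (cos β − √(cos²β − cos²φ)) / (cos β + √(cos²β − cos²φ)).
cos β = 0.9874, cos φ = 0.9205, √(cos²β − cos²φ) = 0.3573.
K_a = 0.9874 × (0.9874 − 0.3573)/(0.9874 + 0.3573) = 0.4627.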